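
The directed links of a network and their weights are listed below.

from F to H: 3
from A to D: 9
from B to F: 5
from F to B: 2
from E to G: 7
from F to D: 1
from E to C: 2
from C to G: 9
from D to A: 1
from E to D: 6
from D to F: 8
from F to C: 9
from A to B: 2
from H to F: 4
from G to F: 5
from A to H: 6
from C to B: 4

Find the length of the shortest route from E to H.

13

Shortest distances from E:
E: 0
C: 2  (via E)
B: 6  (via C)
D: 6  (via E)
A: 7  (via D)
G: 7  (via E)
F: 11  (via B)
H: 13  (via A)
Shortest route: E → D → A → H = 13.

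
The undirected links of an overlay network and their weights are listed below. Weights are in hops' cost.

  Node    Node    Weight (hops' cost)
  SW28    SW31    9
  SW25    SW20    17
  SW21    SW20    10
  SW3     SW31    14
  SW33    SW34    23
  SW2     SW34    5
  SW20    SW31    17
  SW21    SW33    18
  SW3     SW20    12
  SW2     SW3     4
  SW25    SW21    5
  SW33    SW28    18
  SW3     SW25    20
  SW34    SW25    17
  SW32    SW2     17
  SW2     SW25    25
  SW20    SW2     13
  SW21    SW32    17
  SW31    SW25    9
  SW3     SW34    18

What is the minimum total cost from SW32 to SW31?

Settle nodes by increasing distance from SW32:
SW32: 0
SW21: 17  (via SW32)
SW2: 17  (via SW32)
SW3: 21  (via SW2)
SW25: 22  (via SW21)
SW34: 22  (via SW2)
SW20: 27  (via SW21)
SW31: 31  (via SW25)
Shortest route: SW32 → SW21 → SW25 → SW31 = 31 hops' cost.

31 hops' cost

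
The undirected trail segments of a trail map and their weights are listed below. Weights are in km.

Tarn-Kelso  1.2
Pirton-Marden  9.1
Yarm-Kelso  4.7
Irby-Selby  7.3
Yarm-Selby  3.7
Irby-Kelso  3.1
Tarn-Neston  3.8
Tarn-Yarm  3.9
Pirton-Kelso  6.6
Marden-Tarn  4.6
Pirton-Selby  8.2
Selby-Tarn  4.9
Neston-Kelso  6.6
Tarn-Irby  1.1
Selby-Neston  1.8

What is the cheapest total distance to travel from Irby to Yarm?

Running Dijkstra from Irby:
Irby: 0
Tarn: 1.1  (via Irby)
Kelso: 2.3  (via Tarn)
Neston: 4.9  (via Tarn)
Yarm: 5  (via Tarn)
Shortest route: Irby → Tarn → Yarm = 5 km.

5 km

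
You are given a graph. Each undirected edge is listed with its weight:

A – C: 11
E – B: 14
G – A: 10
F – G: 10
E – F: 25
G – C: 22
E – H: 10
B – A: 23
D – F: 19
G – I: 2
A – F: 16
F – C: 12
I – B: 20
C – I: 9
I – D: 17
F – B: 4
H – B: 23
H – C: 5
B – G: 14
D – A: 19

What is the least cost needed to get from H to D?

Candidate routes:
H–C–F–D: 5+12+19 = 36
H–C–I–D: 5+9+17 = 31
H–C–I–G–A–D: 5+9+2+10+19 = 45
H–C–A–D: 5+11+19 = 35
Cheapest is H–C–I–D at 31.

31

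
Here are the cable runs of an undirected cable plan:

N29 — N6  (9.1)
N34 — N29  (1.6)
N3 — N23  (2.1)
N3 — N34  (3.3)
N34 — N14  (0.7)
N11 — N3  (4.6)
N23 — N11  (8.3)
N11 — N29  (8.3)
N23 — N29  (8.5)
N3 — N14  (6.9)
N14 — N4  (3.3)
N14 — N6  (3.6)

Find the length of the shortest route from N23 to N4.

Shortest distances from N23:
N23: 0
N3: 2.1  (via N23)
N34: 5.4  (via N3)
N14: 6.1  (via N34)
N11: 6.7  (via N3)
N29: 7  (via N34)
N4: 9.4  (via N14)
Shortest route: N23 → N3 → N34 → N14 → N4 = 9.4.

9.4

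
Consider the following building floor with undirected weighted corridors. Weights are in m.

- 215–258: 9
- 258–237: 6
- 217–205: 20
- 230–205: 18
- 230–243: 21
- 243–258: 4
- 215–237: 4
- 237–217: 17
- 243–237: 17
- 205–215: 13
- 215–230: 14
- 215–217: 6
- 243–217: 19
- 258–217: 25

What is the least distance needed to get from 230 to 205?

18 m

Settle nodes by increasing distance from 230:
230: 0
215: 14  (via 230)
237: 18  (via 215)
205: 18  (via 230)
Shortest route: 230 → 205 = 18 m.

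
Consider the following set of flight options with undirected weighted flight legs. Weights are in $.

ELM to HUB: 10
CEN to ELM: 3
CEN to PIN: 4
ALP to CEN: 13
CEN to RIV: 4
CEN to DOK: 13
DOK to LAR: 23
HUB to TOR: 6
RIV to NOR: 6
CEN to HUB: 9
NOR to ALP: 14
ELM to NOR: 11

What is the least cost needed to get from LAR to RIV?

Compare a few routes:
LAR - DOK - CEN - ELM - NOR - RIV: 23+13+3+11+6 = 56
LAR - DOK - CEN - RIV: 23+13+4 = 40
LAR - DOK - CEN - ALP - NOR - RIV: 23+13+13+14+6 = 69
LAR - DOK - CEN - HUB - ELM - NOR - RIV: 23+13+9+10+11+6 = 72
Cheapest is LAR - DOK - CEN - RIV at $40.

$40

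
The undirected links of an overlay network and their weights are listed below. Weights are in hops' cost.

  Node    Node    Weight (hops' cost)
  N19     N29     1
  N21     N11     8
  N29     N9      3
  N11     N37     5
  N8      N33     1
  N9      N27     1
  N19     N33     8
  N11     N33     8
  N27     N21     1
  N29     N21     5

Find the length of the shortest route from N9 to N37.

Shortest distances from N9:
N9: 0
N27: 1  (via N9)
N21: 2  (via N27)
N29: 3  (via N9)
N19: 4  (via N29)
N11: 10  (via N21)
N33: 12  (via N19)
N8: 13  (via N33)
N37: 15  (via N11)
Shortest route: N9 → N27 → N21 → N11 → N37 = 15 hops' cost.

15 hops' cost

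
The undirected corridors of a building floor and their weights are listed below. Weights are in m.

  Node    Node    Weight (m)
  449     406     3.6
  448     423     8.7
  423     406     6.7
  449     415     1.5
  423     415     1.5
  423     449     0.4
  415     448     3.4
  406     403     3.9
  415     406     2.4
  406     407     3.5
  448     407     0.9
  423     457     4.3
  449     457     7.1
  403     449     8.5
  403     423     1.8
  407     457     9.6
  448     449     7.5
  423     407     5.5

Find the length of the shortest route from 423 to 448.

Candidate routes:
423 - 407 - 448: 5.5+0.9 = 6.4
423 - 449 - 448: 0.4+7.5 = 7.9
423 - 415 - 448: 1.5+3.4 = 4.9
423 - 449 - 415 - 448: 0.4+1.5+3.4 = 5.3
Cheapest is 423 - 415 - 448 at 4.9 m.

4.9 m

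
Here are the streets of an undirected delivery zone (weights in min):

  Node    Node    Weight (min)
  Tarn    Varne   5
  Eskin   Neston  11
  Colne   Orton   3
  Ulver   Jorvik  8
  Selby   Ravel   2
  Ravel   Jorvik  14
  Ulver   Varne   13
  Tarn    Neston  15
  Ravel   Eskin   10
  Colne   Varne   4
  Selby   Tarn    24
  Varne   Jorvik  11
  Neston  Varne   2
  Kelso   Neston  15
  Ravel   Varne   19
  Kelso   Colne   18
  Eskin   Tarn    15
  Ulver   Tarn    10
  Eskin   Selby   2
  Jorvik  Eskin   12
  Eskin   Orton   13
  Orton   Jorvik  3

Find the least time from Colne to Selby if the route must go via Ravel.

22 min

Best Colne to Ravel: Colne–Orton–Jorvik–Ravel costing 20
Shortest Ravel→Selby: Ravel–Selby = 2
Total via Ravel: 20 + 2 = 22 min.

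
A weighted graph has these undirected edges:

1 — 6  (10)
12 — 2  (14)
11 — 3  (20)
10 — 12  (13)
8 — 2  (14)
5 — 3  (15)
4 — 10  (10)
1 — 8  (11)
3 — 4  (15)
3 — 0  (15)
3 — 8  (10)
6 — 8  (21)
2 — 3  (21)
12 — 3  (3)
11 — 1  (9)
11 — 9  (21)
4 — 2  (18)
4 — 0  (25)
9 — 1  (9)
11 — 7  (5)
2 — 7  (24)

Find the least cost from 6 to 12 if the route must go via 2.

49

Best 6 to 2: 6–8–2 costing 35
Shortest 2→12: 2–12 = 14
Total via 2: 35 + 14 = 49.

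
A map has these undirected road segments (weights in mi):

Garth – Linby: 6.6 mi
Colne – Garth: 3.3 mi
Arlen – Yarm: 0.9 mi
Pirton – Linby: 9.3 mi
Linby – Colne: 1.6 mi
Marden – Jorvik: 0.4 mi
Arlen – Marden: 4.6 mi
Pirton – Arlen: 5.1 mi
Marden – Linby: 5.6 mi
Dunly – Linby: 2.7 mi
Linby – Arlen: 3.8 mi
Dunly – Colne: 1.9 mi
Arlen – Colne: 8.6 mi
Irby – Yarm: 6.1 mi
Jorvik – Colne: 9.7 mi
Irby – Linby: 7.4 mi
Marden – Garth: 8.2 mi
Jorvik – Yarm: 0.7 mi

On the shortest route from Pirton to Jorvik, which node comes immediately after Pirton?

Compare a few routes:
Pirton - Linby - Arlen - Yarm - Jorvik: 9.3+3.8+0.9+0.7 = 14.7
Pirton - Arlen - Yarm - Jorvik: 5.1+0.9+0.7 = 6.7
Pirton - Arlen - Marden - Jorvik: 5.1+4.6+0.4 = 10.1
Cheapest is Pirton - Arlen - Yarm - Jorvik at 6.7 mi.
So from Pirton the first move is to Arlen.

Arlen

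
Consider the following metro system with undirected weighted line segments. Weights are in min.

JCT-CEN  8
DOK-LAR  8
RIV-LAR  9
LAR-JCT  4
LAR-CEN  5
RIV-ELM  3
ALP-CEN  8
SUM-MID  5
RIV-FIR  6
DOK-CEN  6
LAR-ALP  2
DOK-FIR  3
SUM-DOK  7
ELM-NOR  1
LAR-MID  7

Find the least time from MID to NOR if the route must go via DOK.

Best MID to DOK: MID → SUM → DOK costing 12
Shortest DOK→NOR: DOK → FIR → RIV → ELM → NOR = 13
Total via DOK: 12 + 13 = 25 min.

25 min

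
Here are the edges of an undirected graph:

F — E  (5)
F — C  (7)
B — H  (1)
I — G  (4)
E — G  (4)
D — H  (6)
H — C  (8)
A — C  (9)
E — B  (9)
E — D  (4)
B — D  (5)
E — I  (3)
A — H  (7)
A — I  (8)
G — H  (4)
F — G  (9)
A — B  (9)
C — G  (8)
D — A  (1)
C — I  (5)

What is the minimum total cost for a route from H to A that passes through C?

17

Shortest H→C: H → C = 8
Shortest C→A: C → A = 9
Total via C: 8 + 9 = 17.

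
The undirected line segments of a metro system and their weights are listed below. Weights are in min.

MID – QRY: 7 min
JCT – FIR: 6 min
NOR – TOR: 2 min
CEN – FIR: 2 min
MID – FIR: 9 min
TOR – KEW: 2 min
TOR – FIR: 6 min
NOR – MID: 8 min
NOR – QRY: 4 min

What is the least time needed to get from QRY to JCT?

Enumerating some paths:
QRY → MID → FIR → JCT: 7+9+6 = 22
QRY → NOR → TOR → FIR → JCT: 4+2+6+6 = 18
Cheapest is QRY → NOR → TOR → FIR → JCT at 18 min.

18 min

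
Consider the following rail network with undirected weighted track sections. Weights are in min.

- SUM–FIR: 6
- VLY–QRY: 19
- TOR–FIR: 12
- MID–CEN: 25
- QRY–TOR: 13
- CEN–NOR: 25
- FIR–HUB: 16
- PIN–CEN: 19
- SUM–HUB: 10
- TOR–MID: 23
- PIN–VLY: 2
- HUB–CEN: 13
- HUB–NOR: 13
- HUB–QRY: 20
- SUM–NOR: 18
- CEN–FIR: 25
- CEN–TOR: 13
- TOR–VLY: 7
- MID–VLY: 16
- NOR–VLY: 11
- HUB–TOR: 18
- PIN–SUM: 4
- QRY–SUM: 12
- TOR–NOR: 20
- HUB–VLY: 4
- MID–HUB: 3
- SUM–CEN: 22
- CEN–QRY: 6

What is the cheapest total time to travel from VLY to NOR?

Running Dijkstra from VLY:
VLY: 0
PIN: 2  (via VLY)
HUB: 4  (via VLY)
SUM: 6  (via PIN)
TOR: 7  (via VLY)
MID: 7  (via HUB)
NOR: 11  (via VLY)
Shortest route: VLY–NOR = 11 min.

11 min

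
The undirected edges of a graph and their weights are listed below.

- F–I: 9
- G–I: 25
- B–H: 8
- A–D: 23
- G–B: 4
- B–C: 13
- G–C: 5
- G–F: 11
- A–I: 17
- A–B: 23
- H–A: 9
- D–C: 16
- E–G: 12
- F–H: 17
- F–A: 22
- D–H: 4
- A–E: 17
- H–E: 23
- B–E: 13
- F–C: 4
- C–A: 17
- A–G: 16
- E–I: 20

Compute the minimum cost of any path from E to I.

20

Shortest distances from E:
E: 0
G: 12  (via E)
B: 13  (via E)
A: 17  (via E)
C: 17  (via G)
I: 20  (via E)
Shortest route: E → I = 20.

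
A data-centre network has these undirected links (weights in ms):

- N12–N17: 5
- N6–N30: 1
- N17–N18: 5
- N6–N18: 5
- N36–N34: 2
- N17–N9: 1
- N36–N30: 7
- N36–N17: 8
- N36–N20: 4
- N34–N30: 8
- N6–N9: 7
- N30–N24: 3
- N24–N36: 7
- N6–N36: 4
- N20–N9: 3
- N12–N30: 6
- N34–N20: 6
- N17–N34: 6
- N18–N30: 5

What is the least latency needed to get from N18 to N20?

9 ms

Enumerating some paths:
N18 - N6 - N9 - N20: 5+7+3 = 15
N18 - N6 - N36 - N20: 5+4+4 = 13
N18 - N17 - N9 - N20: 5+1+3 = 9
N18 - N30 - N6 - N36 - N20: 5+1+4+4 = 14
Cheapest is N18 - N17 - N9 - N20 at 9 ms.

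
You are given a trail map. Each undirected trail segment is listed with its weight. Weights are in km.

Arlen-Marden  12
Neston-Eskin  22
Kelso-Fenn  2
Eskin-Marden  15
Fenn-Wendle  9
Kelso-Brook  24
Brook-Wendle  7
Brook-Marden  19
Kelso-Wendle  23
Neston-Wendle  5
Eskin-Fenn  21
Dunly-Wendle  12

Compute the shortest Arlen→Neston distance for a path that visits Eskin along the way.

Best Arlen to Eskin: Arlen → Marden → Eskin costing 27
Shortest Eskin→Neston: Eskin → Neston = 22
Total via Eskin: 27 + 22 = 49 km.

49 km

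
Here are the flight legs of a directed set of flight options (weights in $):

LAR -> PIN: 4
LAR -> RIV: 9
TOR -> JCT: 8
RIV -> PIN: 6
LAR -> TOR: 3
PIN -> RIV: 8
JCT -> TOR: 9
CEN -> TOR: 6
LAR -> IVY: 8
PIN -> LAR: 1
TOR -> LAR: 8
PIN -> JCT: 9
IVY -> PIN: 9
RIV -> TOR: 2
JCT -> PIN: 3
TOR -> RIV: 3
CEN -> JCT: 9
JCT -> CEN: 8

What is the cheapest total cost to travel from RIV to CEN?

Candidate routes:
RIV–TOR–JCT–CEN: 2+8+8 = 18
RIV–PIN–JCT–CEN: 6+9+8 = 23
The minimum is $18 via RIV–TOR–JCT–CEN.

$18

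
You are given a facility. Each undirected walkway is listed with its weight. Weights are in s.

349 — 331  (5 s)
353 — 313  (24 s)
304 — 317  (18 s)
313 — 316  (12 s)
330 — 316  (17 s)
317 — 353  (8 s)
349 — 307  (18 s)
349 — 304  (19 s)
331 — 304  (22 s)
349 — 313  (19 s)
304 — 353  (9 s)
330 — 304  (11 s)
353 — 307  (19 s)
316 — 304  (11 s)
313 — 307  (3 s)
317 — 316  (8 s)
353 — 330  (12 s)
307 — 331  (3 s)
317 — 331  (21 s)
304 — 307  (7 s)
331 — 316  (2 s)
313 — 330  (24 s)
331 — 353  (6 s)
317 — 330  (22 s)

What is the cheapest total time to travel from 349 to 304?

15 s

Shortest distances from 349:
349: 0
331: 5  (via 349)
316: 7  (via 331)
307: 8  (via 331)
313: 11  (via 307)
353: 11  (via 331)
317: 15  (via 316)
304: 15  (via 307)
Shortest route: 349–331–307–304 = 15 s.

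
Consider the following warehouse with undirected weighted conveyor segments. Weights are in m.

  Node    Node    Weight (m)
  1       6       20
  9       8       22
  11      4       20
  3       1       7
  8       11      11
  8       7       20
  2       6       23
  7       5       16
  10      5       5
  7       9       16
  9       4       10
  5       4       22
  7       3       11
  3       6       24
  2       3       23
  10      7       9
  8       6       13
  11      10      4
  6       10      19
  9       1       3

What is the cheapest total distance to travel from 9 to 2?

33 m

Settle nodes by increasing distance from 9:
9: 0
1: 3  (via 9)
3: 10  (via 1)
4: 10  (via 9)
7: 16  (via 9)
8: 22  (via 9)
6: 23  (via 1)
10: 25  (via 7)
11: 29  (via 10)
5: 30  (via 10)
2: 33  (via 3)
Shortest route: 9–1–3–2 = 33 m.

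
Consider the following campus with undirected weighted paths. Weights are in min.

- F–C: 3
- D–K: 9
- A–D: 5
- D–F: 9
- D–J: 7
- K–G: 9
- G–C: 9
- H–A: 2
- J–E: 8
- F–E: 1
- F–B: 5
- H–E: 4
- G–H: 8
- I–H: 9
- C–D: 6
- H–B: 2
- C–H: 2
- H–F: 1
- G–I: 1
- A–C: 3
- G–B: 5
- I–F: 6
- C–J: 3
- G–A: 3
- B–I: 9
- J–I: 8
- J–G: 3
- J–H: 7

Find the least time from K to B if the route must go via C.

19 min

Best K to C: K–D–C costing 15
Shortest C→B: C–H–B = 4
Total via C: 15 + 4 = 19 min.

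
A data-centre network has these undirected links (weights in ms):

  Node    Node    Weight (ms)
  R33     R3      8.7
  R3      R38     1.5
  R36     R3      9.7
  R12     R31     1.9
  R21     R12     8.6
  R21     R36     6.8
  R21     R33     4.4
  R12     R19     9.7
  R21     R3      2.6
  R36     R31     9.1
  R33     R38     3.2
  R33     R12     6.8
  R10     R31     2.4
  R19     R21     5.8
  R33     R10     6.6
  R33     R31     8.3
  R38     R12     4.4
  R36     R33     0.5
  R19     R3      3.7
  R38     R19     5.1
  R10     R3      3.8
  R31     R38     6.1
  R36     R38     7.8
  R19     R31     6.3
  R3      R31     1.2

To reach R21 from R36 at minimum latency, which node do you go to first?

R33

Enumerating some paths:
R36–R21: 6.8 = 6.8
R36–R33–R21: 0.5+4.4 = 4.9
Cheapest is R36–R33–R21 at 4.9 ms.
So from R36 the first move is to R33.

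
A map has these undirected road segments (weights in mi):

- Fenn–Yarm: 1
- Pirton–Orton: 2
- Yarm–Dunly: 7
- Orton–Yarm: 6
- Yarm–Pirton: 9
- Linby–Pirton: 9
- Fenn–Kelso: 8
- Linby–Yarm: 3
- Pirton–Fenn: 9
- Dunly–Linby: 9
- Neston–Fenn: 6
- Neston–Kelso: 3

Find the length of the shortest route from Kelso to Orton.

Settle nodes by increasing distance from Kelso:
Kelso: 0
Neston: 3  (via Kelso)
Fenn: 8  (via Kelso)
Yarm: 9  (via Fenn)
Linby: 12  (via Yarm)
Orton: 15  (via Yarm)
Shortest route: Kelso–Fenn–Yarm–Orton = 15 mi.

15 mi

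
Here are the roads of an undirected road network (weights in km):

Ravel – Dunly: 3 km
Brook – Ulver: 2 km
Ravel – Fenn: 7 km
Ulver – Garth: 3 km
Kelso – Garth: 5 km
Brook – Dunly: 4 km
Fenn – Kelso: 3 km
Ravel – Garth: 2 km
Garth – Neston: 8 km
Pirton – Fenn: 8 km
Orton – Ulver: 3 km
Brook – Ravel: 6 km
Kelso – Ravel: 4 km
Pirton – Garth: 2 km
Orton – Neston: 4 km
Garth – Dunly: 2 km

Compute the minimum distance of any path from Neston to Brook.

9 km

Compare a few routes:
Neston - Orton - Ulver - Brook: 4+3+2 = 9
Neston - Garth - Ulver - Brook: 8+3+2 = 13
The minimum is 9 km via Neston - Orton - Ulver - Brook.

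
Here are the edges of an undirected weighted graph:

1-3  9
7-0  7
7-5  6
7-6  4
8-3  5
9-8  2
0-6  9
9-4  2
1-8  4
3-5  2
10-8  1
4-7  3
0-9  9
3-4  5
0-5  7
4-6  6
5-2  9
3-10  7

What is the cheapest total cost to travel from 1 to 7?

11

Compare a few routes:
1–8–9–4–7: 4+2+2+3 = 11
1–3–4–7: 9+5+3 = 17
1–3–5–7: 9+2+6 = 17
The minimum is 11 via 1–8–9–4–7.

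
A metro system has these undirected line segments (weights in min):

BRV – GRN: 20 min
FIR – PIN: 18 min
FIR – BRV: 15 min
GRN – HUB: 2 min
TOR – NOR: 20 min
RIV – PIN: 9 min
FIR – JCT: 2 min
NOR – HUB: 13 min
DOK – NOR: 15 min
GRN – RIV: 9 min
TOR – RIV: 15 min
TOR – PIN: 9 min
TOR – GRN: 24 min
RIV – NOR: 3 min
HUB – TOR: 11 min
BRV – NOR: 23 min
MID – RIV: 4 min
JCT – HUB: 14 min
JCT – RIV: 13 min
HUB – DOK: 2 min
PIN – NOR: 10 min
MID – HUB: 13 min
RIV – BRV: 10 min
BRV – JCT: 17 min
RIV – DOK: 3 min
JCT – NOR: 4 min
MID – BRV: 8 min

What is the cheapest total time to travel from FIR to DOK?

12 min

Running Dijkstra from FIR:
FIR: 0
JCT: 2  (via FIR)
NOR: 6  (via JCT)
RIV: 9  (via NOR)
DOK: 12  (via RIV)
Shortest route: FIR–JCT–NOR–RIV–DOK = 12 min.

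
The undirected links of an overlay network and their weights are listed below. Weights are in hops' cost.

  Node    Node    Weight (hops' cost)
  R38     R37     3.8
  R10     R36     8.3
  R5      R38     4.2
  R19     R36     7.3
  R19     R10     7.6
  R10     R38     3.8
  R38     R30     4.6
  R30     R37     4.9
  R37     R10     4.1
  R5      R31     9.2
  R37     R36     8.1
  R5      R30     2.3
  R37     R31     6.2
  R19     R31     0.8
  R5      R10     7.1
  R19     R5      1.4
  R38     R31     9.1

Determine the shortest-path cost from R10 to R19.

7.6 hops' cost

Settle nodes by increasing distance from R10:
R10: 0
R38: 3.8  (via R10)
R37: 4.1  (via R10)
R5: 7.1  (via R10)
R19: 7.6  (via R10)
Shortest route: R10–R19 = 7.6 hops' cost.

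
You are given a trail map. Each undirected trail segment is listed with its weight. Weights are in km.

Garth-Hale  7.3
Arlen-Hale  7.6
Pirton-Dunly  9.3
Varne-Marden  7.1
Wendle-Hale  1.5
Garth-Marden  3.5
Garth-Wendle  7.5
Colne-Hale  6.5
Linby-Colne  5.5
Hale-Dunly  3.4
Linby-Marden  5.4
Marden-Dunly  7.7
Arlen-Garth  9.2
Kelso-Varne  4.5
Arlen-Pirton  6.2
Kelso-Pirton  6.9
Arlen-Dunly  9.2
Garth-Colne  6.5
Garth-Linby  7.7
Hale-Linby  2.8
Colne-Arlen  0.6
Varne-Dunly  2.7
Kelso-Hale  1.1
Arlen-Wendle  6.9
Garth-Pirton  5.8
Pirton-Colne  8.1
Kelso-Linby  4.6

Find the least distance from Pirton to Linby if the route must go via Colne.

Best Pirton to Colne: Pirton → Arlen → Colne costing 6.8
Shortest Colne→Linby: Colne → Linby = 5.5
Total via Colne: 6.8 + 5.5 = 12.3 km.

12.3 km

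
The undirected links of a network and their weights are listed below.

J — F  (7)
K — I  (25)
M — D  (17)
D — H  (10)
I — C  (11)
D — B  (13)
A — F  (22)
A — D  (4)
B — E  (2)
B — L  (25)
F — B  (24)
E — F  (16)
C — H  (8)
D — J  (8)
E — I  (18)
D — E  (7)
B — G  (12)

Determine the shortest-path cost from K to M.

Settle nodes by increasing distance from K:
K: 0
I: 25  (via K)
C: 36  (via I)
E: 43  (via I)
H: 44  (via C)
B: 45  (via E)
D: 50  (via E)
A: 54  (via D)
G: 57  (via B)
J: 58  (via D)
F: 59  (via E)
M: 67  (via D)
Shortest route: K–I–E–D–M = 67.

67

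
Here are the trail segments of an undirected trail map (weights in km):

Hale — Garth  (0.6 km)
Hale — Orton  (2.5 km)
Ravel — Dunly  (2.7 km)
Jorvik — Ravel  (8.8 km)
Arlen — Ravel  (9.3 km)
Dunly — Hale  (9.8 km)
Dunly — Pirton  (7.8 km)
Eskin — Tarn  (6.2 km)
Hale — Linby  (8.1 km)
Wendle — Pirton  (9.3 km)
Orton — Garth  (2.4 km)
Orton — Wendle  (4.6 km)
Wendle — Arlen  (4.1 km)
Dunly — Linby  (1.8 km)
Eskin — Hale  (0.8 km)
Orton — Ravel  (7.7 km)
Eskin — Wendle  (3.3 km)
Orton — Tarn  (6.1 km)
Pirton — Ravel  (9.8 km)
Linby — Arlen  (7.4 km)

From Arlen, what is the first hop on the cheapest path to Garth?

Wendle

Candidate routes:
Arlen - Wendle - Eskin - Hale - Garth: 4.1+3.3+0.8+0.6 = 8.8
Arlen - Wendle - Orton - Hale - Garth: 4.1+4.6+2.5+0.6 = 11.8
Arlen - Wendle - Orton - Garth: 4.1+4.6+2.4 = 11.1
Cheapest is Arlen - Wendle - Eskin - Hale - Garth at 8.8 km.
So from Arlen the first move is to Wendle.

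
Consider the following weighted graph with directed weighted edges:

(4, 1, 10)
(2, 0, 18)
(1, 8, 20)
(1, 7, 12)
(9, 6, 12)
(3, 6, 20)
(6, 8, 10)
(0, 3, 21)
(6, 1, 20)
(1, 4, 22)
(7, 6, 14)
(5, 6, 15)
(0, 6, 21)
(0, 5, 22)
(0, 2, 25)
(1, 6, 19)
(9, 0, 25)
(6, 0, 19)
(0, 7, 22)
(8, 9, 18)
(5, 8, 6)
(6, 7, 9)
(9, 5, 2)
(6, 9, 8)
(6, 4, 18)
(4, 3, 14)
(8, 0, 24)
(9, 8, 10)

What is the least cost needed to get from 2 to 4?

Settle nodes by increasing distance from 2:
2: 0
0: 18  (via 2)
3: 39  (via 0)
6: 39  (via 0)
5: 40  (via 0)
7: 40  (via 0)
8: 46  (via 5)
9: 47  (via 6)
4: 57  (via 6)
Shortest route: 2–0–6–4 = 57.

57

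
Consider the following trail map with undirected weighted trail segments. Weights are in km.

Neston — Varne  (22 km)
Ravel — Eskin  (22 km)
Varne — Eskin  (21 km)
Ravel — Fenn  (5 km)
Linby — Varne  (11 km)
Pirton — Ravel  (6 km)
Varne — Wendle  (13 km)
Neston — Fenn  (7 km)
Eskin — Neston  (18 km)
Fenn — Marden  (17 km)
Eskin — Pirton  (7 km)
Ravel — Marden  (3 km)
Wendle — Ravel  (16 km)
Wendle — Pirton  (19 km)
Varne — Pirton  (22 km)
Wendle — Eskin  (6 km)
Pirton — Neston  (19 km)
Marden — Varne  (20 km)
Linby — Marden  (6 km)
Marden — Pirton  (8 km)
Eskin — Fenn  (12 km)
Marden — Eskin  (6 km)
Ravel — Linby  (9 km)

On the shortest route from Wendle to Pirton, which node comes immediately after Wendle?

Eskin

Compare a few routes:
Wendle - Eskin - Marden - Pirton: 6+6+8 = 20
Wendle - Eskin - Pirton: 6+7 = 13
Wendle - Pirton: 19 = 19
Cheapest is Wendle - Eskin - Pirton at 13 km.
So from Wendle the first move is to Eskin.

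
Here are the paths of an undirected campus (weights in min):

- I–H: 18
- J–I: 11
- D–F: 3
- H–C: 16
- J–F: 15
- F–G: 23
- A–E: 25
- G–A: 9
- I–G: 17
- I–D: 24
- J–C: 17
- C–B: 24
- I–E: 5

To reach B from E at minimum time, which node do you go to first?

I

Compare a few routes:
E → I → H → C → B: 5+18+16+24 = 63
E → I → J → C → B: 5+11+17+24 = 57
The minimum is 57 min via E → I → J → C → B.
So from E the first move is to I.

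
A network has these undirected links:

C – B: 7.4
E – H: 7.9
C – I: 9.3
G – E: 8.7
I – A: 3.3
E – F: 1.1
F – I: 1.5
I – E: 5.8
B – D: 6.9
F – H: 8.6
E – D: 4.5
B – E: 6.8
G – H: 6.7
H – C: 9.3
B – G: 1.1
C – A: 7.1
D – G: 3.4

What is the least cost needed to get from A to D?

10.4

Candidate routes:
A → I → F → E → D: 3.3+1.5+1.1+4.5 = 10.4
A → I → F → E → B → G → D: 3.3+1.5+1.1+6.8+1.1+3.4 = 17.2
A → I → E → D: 3.3+5.8+4.5 = 13.6
The minimum is 10.4 via A → I → F → E → D.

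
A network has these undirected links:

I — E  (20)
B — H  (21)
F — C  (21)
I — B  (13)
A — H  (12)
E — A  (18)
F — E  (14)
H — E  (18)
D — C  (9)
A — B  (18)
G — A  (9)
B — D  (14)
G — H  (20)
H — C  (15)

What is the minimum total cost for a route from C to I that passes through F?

Best C to F: C–F costing 21
Best F to I: F–E–I costing 34
Total via F: 21 + 34 = 55.

55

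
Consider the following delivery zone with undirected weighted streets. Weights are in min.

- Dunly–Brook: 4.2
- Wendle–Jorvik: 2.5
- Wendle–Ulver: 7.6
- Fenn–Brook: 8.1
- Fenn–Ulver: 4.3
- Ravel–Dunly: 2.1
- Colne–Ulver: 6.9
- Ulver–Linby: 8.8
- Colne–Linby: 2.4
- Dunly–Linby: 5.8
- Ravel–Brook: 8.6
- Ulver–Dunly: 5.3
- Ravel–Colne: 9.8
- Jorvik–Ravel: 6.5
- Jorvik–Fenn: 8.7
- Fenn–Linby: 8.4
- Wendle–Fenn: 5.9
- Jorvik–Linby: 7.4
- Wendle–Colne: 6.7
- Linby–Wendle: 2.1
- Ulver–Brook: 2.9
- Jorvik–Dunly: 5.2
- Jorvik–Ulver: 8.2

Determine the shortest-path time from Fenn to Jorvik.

8.4 min

Running Dijkstra from Fenn:
Fenn: 0
Ulver: 4.3  (via Fenn)
Wendle: 5.9  (via Fenn)
Brook: 7.2  (via Ulver)
Linby: 8  (via Wendle)
Jorvik: 8.4  (via Wendle)
Shortest route: Fenn–Wendle–Jorvik = 8.4 min.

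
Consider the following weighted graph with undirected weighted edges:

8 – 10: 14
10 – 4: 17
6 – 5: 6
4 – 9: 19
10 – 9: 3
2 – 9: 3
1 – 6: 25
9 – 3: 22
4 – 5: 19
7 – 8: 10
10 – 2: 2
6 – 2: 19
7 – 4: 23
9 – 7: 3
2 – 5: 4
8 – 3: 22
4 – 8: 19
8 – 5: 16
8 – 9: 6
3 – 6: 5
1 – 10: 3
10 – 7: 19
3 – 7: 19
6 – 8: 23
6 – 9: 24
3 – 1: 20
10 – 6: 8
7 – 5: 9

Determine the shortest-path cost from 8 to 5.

13

Candidate routes:
8–9–2–5: 6+3+4 = 13
8–9–7–5: 6+3+9 = 18
8–5: 16 = 16
8–9–10–2–5: 6+3+2+4 = 15
Cheapest is 8–9–2–5 at 13.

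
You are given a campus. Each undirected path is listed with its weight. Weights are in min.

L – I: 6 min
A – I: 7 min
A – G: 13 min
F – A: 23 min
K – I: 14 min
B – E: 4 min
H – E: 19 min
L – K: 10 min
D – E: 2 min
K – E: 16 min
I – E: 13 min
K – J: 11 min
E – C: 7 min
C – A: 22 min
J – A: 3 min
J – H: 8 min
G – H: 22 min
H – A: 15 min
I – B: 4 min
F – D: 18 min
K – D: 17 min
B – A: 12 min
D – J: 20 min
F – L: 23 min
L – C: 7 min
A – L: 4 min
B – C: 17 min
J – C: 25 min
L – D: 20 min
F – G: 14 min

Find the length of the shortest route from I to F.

Running Dijkstra from I:
I: 0
B: 4  (via I)
L: 6  (via I)
A: 7  (via I)
E: 8  (via B)
D: 10  (via E)
J: 10  (via A)
C: 13  (via L)
K: 14  (via I)
H: 18  (via J)
G: 20  (via A)
F: 28  (via D)
Shortest route: I → B → E → D → F = 28 min.

28 min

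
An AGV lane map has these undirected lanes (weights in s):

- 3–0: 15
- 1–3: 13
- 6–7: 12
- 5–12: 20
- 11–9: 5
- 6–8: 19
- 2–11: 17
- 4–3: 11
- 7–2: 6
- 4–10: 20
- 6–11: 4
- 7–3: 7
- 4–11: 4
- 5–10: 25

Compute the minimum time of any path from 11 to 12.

Enumerating some paths:
11 → 6 → 7 → 3 → 4 → 10 → 5 → 12: 4+12+7+11+20+25+20 = 99
11 → 4 → 10 → 5 → 12: 4+20+25+20 = 69
Cheapest is 11 → 4 → 10 → 5 → 12 at 69 s.

69 s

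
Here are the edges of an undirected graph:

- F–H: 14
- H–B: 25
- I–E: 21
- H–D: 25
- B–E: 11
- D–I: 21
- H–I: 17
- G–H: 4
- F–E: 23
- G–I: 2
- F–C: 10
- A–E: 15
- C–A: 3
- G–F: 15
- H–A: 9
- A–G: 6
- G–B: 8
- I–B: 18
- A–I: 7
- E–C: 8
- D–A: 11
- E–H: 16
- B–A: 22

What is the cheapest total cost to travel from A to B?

Compare a few routes:
A–H–G–B: 9+4+8 = 21
A–I–G–B: 7+2+8 = 17
A–G–B: 6+8 = 14
The minimum is 14 via A–G–B.

14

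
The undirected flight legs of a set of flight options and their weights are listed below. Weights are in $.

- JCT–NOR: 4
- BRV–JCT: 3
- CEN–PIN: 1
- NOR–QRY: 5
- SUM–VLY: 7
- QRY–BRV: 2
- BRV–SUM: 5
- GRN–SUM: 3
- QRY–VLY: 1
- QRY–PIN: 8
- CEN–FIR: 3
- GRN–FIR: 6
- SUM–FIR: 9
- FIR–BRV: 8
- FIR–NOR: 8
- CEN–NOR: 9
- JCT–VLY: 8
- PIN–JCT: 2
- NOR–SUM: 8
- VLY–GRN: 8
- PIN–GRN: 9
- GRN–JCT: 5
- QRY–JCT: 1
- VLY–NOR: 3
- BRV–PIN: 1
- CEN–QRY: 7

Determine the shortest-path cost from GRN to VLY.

Running Dijkstra from GRN:
GRN: 0
SUM: 3  (via GRN)
JCT: 5  (via GRN)
QRY: 6  (via JCT)
FIR: 6  (via GRN)
PIN: 7  (via JCT)
VLY: 7  (via QRY)
Shortest route: GRN → JCT → QRY → VLY = $7.

$7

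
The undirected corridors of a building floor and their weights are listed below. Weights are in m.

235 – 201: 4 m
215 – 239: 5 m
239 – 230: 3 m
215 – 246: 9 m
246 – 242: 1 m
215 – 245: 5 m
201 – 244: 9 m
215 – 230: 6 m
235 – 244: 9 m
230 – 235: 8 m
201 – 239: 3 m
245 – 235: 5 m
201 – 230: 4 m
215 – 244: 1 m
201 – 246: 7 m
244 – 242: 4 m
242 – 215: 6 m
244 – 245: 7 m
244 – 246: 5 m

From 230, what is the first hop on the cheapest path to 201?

201

Enumerating some paths:
230 - 201: 4 = 4
230 - 239 - 201: 3+3 = 6
Cheapest is 230 - 201 at 4 m.
So from 230 the first move is to 201.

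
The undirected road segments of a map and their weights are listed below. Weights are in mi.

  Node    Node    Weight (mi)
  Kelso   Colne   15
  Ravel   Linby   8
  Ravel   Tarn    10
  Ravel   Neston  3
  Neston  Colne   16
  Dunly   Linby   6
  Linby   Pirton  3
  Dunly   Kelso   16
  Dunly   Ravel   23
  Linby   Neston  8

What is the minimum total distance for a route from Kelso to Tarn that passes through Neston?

Shortest Kelso→Neston: Kelso → Dunly → Linby → Neston = 30
Shortest Neston→Tarn: Neston → Ravel → Tarn = 13
Total via Neston: 30 + 13 = 43 mi.

43 mi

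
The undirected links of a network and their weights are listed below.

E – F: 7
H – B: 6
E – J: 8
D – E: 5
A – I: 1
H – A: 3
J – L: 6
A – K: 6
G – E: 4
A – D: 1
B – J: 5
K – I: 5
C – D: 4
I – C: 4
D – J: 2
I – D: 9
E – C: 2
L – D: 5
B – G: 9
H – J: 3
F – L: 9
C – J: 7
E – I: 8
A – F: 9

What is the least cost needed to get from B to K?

14

Candidate routes:
B → J → D → A → K: 5+2+1+6 = 14
B → H → A → K: 6+3+6 = 15
Cheapest is B → J → D → A → K at 14.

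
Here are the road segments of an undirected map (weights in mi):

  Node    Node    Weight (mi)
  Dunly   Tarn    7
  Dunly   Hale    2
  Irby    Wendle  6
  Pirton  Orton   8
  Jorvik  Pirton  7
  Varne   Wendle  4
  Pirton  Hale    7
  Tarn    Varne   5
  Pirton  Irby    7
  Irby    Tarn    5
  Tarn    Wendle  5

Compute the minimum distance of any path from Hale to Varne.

Settle nodes by increasing distance from Hale:
Hale: 0
Dunly: 2  (via Hale)
Pirton: 7  (via Hale)
Tarn: 9  (via Dunly)
Jorvik: 14  (via Pirton)
Wendle: 14  (via Tarn)
Varne: 14  (via Tarn)
Shortest route: Hale–Dunly–Tarn–Varne = 14 mi.

14 mi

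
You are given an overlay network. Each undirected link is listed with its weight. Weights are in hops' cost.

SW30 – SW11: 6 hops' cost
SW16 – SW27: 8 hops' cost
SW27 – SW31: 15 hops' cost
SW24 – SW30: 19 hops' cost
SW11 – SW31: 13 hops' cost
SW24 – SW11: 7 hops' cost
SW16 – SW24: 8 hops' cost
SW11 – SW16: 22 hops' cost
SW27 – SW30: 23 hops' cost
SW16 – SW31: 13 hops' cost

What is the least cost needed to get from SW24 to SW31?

20 hops' cost

Enumerating some paths:
SW24 - SW11 - SW31: 7+13 = 20
SW24 - SW30 - SW11 - SW31: 19+6+13 = 38
SW24 - SW16 - SW27 - SW31: 8+8+15 = 31
SW24 - SW16 - SW31: 8+13 = 21
The minimum is 20 hops' cost via SW24 - SW11 - SW31.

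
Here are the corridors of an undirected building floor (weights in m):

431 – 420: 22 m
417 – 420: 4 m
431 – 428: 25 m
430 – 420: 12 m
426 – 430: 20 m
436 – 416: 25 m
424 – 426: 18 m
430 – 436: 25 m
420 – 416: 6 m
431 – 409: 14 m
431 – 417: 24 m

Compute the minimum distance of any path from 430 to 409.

48 m

Compare a few routes:
430 → 420 → 417 → 431 → 409: 12+4+24+14 = 54
430 → 420 → 431 → 409: 12+22+14 = 48
The minimum is 48 m via 430 → 420 → 431 → 409.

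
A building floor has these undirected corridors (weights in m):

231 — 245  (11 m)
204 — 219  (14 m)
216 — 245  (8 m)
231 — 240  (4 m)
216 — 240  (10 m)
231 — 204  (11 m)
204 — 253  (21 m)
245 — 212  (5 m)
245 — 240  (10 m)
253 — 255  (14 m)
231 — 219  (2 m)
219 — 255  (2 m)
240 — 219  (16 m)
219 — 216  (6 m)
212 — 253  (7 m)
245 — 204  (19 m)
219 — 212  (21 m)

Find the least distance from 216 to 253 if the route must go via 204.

Best 216 to 204: 216–219–231–204 costing 19
Shortest 204→253: 204–253 = 21
Total via 204: 19 + 21 = 40 m.

40 m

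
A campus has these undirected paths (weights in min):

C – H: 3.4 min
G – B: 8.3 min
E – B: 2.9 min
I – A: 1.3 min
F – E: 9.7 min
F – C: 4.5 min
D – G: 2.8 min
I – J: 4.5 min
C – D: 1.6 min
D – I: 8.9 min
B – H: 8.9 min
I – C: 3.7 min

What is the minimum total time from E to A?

19.2 min

Compare a few routes:
E → F → C → I → A: 9.7+4.5+3.7+1.3 = 19.2
E → B → H → C → I → A: 2.9+8.9+3.4+3.7+1.3 = 20.2
The minimum is 19.2 min via E → F → C → I → A.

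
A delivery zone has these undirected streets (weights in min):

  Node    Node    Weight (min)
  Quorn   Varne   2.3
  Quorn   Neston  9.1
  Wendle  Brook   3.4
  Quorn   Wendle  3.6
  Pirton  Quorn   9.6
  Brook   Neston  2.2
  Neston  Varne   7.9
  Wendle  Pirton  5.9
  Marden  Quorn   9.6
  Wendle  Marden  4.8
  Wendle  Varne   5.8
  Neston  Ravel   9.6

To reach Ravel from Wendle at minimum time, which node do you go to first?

Brook

Enumerating some paths:
Wendle–Varne–Neston–Ravel: 5.8+7.9+9.6 = 23.3
Wendle–Brook–Neston–Ravel: 3.4+2.2+9.6 = 15.2
Wendle–Quorn–Neston–Ravel: 3.6+9.1+9.6 = 22.3
Cheapest is Wendle–Brook–Neston–Ravel at 15.2 min.
So from Wendle the first move is to Brook.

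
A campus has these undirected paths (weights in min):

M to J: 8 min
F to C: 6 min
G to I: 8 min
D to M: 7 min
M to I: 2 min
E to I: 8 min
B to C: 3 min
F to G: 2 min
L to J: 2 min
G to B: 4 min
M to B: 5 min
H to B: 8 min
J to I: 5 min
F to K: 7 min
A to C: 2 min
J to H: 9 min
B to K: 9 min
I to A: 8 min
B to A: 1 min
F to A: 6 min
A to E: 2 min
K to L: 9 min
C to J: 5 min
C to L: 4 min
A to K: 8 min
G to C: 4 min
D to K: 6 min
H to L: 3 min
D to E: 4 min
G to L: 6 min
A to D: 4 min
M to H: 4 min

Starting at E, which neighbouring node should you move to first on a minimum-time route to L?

Compare a few routes:
E → A → B → C → L: 2+1+3+4 = 10
E → A → C → L: 2+2+4 = 8
Cheapest is E → A → C → L at 8 min.
So from E the first move is to A.

A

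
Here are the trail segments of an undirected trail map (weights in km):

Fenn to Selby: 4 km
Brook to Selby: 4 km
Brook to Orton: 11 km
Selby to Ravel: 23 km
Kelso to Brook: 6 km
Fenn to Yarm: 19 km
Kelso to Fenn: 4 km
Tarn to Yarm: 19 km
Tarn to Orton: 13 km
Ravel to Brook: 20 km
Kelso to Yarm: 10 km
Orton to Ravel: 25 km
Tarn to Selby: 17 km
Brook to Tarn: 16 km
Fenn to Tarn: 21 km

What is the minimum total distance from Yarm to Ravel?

Settle nodes by increasing distance from Yarm:
Yarm: 0
Kelso: 10  (via Yarm)
Fenn: 14  (via Kelso)
Brook: 16  (via Kelso)
Selby: 18  (via Fenn)
Tarn: 19  (via Yarm)
Orton: 27  (via Brook)
Ravel: 36  (via Brook)
Shortest route: Yarm → Kelso → Brook → Ravel = 36 km.

36 km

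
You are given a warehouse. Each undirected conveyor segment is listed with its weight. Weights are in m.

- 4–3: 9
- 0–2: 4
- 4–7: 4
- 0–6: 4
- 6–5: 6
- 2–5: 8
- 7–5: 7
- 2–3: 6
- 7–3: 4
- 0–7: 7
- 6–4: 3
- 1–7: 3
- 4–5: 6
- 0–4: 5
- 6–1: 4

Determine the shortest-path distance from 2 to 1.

12 m

Shortest distances from 2:
2: 0
0: 4  (via 2)
3: 6  (via 2)
5: 8  (via 2)
6: 8  (via 0)
4: 9  (via 0)
7: 10  (via 3)
1: 12  (via 6)
Shortest route: 2–0–6–1 = 12 m.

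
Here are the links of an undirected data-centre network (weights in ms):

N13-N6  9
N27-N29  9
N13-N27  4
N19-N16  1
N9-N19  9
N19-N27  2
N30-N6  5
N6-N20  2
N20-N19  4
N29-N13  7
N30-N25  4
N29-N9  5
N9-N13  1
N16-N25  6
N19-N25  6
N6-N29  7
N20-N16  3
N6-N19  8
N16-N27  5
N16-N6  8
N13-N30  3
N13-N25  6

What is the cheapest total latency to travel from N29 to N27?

9 ms

Shortest distances from N29:
N29: 0
N9: 5  (via N29)
N13: 6  (via N9)
N6: 7  (via N29)
N30: 9  (via N13)
N20: 9  (via N6)
N27: 9  (via N29)
Shortest route: N29–N27 = 9 ms.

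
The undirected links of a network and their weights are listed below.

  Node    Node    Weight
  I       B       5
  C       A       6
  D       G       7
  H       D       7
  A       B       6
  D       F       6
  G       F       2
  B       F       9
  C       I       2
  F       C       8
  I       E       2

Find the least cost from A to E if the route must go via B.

13

Shortest A→B: A → B = 6
Best B to E: B → I → E costing 7
Total via B: 6 + 7 = 13.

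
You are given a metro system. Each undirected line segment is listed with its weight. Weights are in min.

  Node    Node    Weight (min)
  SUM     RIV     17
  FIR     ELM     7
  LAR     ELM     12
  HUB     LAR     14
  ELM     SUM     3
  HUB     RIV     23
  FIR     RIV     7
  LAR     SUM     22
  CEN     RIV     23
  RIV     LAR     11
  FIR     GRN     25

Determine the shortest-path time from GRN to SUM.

Enumerating some paths:
GRN–FIR–RIV–SUM: 25+7+17 = 49
GRN–FIR–ELM–SUM: 25+7+3 = 35
Cheapest is GRN–FIR–ELM–SUM at 35 min.

35 min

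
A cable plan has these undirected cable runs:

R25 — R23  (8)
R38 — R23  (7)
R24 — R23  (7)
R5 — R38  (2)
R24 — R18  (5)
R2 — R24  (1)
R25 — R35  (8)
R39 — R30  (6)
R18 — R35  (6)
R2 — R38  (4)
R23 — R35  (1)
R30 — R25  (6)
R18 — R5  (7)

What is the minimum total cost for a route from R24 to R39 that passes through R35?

28

Best R24 to R35: R24 → R23 → R35 costing 8
Best R35 to R39: R35 → R25 → R30 → R39 costing 20
Total via R35: 8 + 20 = 28.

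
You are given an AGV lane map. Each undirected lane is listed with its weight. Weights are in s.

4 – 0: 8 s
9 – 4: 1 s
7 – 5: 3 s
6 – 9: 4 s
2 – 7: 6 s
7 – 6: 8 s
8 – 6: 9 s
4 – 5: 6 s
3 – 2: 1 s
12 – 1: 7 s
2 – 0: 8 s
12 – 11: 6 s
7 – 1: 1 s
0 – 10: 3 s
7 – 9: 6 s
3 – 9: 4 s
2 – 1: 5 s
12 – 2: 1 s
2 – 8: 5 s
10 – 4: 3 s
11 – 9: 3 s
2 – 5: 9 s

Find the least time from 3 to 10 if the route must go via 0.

12 s

Best 3 to 0: 3–2–0 costing 9
Shortest 0→10: 0–10 = 3
Total via 0: 9 + 3 = 12 s.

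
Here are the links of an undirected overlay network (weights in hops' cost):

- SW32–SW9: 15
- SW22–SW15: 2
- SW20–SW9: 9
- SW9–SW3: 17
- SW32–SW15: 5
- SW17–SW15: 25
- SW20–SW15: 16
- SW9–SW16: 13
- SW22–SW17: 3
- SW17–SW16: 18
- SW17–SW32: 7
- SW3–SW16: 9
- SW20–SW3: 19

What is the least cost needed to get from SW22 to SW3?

Settle nodes by increasing distance from SW22:
SW22: 0
SW15: 2  (via SW22)
SW17: 3  (via SW22)
SW32: 7  (via SW15)
SW20: 18  (via SW15)
SW16: 21  (via SW17)
SW9: 22  (via SW32)
SW3: 30  (via SW16)
Shortest route: SW22 → SW17 → SW16 → SW3 = 30 hops' cost.

30 hops' cost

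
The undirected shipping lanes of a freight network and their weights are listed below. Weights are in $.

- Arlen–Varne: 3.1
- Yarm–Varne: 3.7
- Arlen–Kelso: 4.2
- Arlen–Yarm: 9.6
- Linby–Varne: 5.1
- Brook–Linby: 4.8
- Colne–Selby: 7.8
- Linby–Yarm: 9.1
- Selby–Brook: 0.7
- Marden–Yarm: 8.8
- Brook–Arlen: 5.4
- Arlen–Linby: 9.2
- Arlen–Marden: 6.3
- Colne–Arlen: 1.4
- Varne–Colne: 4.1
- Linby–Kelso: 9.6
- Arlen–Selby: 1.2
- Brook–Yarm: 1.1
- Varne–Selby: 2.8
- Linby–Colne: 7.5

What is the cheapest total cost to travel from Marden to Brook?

$8.2

Shortest distances from Marden:
Marden: 0
Arlen: 6.3  (via Marden)
Selby: 7.5  (via Arlen)
Colne: 7.7  (via Arlen)
Brook: 8.2  (via Selby)
Shortest route: Marden → Arlen → Selby → Brook = $8.2.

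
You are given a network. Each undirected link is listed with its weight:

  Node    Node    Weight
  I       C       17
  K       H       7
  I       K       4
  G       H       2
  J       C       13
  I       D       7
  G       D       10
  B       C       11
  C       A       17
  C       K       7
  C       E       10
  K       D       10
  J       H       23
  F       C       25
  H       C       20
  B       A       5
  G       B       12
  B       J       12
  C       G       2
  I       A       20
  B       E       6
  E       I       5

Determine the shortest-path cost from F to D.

Shortest distances from F:
F: 0
C: 25  (via F)
G: 27  (via C)
H: 29  (via G)
K: 32  (via C)
E: 35  (via C)
B: 36  (via C)
I: 36  (via K)
D: 37  (via G)
Shortest route: F–C–G–D = 37.

37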